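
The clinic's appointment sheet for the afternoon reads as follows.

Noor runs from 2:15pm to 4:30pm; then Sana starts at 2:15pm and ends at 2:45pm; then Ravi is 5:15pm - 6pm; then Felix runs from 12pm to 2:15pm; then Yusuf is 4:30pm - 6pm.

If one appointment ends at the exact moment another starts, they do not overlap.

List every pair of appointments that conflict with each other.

Sorted by start: Felix, Noor, Sana, Yusuf, Ravi.
Noor starts exactly when Felix ends (back-to-back, no overlap); Felix is clear from here.
Sana starts before Noor ends → Noor and Sana overlap.
Yusuf starts exactly when Noor ends (back-to-back, no overlap); Noor is clear from here.
Yusuf starts after Sana ends; Sana is clear from here.
Ravi starts before Yusuf ends → Yusuf and Ravi overlap.

Noor & Sana, Ravi & Yusuf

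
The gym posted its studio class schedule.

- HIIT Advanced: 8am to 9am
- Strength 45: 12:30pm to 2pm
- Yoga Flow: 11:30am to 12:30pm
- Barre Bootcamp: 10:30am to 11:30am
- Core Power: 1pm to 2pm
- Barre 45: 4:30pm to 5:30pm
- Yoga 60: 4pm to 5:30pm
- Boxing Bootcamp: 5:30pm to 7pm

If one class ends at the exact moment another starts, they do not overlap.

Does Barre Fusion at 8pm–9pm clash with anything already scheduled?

No — it doesn't clash with anything

HIIT Advanced: ends 9am at or before Barre Fusion starts 8pm → clear.
Barre Bootcamp: ends 11:30am at or before Barre Fusion starts 8pm → clear.
Yoga Flow: ends 12:30pm at or before Barre Fusion starts 8pm → clear.
Strength 45: ends 2pm at or before Barre Fusion starts 8pm → clear.
Core Power: ends 2pm at or before Barre Fusion starts 8pm → clear.
Yoga 60: ends 5:30pm at or before Barre Fusion starts 8pm → clear.
Barre 45: ends 5:30pm at or before Barre Fusion starts 8pm → clear.
Boxing Bootcamp: ends 7pm at or before Barre Fusion starts 8pm → clear.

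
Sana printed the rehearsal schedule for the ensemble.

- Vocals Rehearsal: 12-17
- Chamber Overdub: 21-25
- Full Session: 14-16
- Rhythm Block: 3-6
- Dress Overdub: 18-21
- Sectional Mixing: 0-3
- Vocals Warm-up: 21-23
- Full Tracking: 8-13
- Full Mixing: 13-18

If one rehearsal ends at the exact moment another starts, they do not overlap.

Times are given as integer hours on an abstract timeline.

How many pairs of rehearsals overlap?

5

Sorted by start: Sectional Mixing, Rhythm Block, Full Tracking, Vocals Rehearsal, Full Mixing, Full Session, Dress Overdub, Chamber Overdub, Vocals Warm-up.
Rhythm Block starts exactly when Sectional Mixing ends (back-to-back, no overlap) — done with Sectional Mixing.
Full Tracking starts after Rhythm Block ends — done with Rhythm Block.
Vocals Rehearsal starts before Full Tracking ends → Full Tracking and Vocals Rehearsal overlap.
Full Mixing starts exactly when Full Tracking ends (back-to-back, no overlap) — done with Full Tracking.
Full Mixing starts before Vocals Rehearsal ends → Vocals Rehearsal and Full Mixing overlap.
Full Session starts before Vocals Rehearsal ends → Vocals Rehearsal and Full Session overlap.
Dress Overdub starts after Vocals Rehearsal ends — done with Vocals Rehearsal.
Full Session starts before Full Mixing ends → Full Mixing and Full Session overlap.
Dress Overdub starts exactly when Full Mixing ends (back-to-back, no overlap) — done with Full Mixing.
Dress Overdub starts after Full Session ends — done with Full Session.
Chamber Overdub starts exactly when Dress Overdub ends (back-to-back, no overlap) — done with Dress Overdub.
Vocals Warm-up starts before Chamber Overdub ends → Chamber Overdub and Vocals Warm-up overlap.
Overlapping pairs: Chamber Overdub & Vocals Warm-up, Full Mixing & Full Session, Full Mixing & Vocals Rehearsal, Full Session & Vocals Rehearsal, Full Tracking & Vocals Rehearsal — 5 in total.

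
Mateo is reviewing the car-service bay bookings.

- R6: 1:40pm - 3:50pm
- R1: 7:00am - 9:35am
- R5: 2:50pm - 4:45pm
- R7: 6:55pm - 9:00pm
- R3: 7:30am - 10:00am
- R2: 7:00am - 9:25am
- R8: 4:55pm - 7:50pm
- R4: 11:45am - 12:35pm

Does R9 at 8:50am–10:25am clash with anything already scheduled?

Yes — it overlaps R1, R2, R3

R1: starts 7:00am before R9 ends 10:25am, and ends 9:35am after R9 starts 8:50am → overlap.
R2: starts 7:00am before R9 ends 10:25am, and ends 9:25am after R9 starts 8:50am → overlap.
R3: starts 7:30am before R9 ends 10:25am, and ends 10:00am after R9 starts 8:50am → overlap.
R4: starts 11:45am at or after R9 ends 10:25am → clear.
R6: starts 1:40pm at or after R9 ends 10:25am → clear.
R5: starts 2:50pm at or after R9 ends 10:25am → clear.
R8: starts 4:55pm at or after R9 ends 10:25am → clear.
R7: starts 6:55pm at or after R9 ends 10:25am → clear.
R9 overlaps R1, R2, R3.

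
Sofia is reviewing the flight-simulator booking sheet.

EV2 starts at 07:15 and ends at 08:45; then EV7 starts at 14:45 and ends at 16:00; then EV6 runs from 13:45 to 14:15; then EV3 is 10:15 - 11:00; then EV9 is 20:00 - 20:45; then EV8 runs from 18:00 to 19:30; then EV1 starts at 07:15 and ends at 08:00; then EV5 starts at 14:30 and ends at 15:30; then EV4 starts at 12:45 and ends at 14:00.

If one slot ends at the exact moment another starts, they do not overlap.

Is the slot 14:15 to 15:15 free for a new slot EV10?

No — it overlaps EV5, EV7

EV1: ends 08:00 at or before EV10 starts 14:15 → clear.
EV2: ends 08:45 at or before EV10 starts 14:15 → clear.
EV3: ends 11:00 at or before EV10 starts 14:15 → clear.
EV4: ends 14:00 at or before EV10 starts 14:15 → clear.
EV6: ends 14:15 at or before EV10 starts 14:15 → clear.
EV5: starts 14:30 before EV10 ends 15:15, and ends 15:30 after EV10 starts 14:15 → overlap.
EV7: starts 14:45 before EV10 ends 15:15, and ends 16:00 after EV10 starts 14:15 → overlap.
EV8: starts 18:00 at or after EV10 ends 15:15 → clear.
EV9: starts 20:00 at or after EV10 ends 15:15 → clear.
EV10 overlaps EV5, EV7.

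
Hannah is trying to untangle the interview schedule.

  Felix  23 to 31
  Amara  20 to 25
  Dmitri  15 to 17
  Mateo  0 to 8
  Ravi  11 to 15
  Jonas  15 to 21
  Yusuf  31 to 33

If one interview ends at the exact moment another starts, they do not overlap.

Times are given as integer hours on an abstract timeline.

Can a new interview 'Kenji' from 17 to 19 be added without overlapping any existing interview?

Mateo: ends 8 at or before Kenji starts 17 → clear.
Ravi: ends 15 at or before Kenji starts 17 → clear.
Dmitri: ends 17 at or before Kenji starts 17 → clear.
Jonas: starts 15 before Kenji ends 19, and ends 21 after Kenji starts 17 → overlap.
Amara: starts 20 at or after Kenji ends 19 → clear.
Felix: starts 23 at or after Kenji ends 19 → clear.
Yusuf: starts 31 at or after Kenji ends 19 → clear.
Kenji overlaps Jonas.

No — it overlaps Jonas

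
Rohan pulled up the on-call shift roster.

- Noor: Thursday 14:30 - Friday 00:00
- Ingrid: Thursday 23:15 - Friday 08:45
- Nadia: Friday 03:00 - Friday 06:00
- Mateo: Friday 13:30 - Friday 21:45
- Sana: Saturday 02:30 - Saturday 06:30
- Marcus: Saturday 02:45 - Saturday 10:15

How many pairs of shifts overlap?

3

Two intervals overlap when each starts before the other ends.
Sorted by start: Noor, Ingrid, Nadia, Mateo, Sana, Marcus.
Ingrid starts before Noor ends → Noor and Ingrid overlap.
Nadia starts after Noor ends, so nothing later overlaps Noor either.
Nadia starts before Ingrid ends → Ingrid and Nadia overlap.
Mateo starts after Ingrid ends, so nothing later overlaps Ingrid either.
Mateo starts after Nadia ends, so nothing later overlaps Nadia either.
Sana starts after Mateo ends, so nothing later overlaps Mateo either.
Marcus starts before Sana ends → Sana and Marcus overlap.
Overlapping pairs: Ingrid & Nadia, Ingrid & Noor, Marcus & Sana — 3 in total.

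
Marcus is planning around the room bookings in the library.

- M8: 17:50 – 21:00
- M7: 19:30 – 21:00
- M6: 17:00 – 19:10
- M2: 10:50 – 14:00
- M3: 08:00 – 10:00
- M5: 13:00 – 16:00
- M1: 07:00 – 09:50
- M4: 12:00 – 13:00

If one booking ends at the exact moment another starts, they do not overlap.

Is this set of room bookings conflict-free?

No

Sorted by start: M1, M3, M2, M4, M5, M6, M8, M7.
M3 starts before M1 ends → M1 and M3 overlap.
That's a conflict, so the schedule is not conflict-free.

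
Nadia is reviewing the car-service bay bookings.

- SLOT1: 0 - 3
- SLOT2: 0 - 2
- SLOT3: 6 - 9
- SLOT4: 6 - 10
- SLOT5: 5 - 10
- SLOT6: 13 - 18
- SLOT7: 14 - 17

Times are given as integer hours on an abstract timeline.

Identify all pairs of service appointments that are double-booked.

SLOT1 & SLOT2, SLOT3 & SLOT4, SLOT3 & SLOT5, SLOT4 & SLOT5, SLOT6 & SLOT7

Sorted by start: SLOT1, SLOT2, SLOT5, SLOT3, SLOT4, SLOT6, SLOT7.
SLOT2 starts before SLOT1 ends → SLOT1 and SLOT2 overlap.
SLOT5 starts after SLOT1 ends — done with SLOT1.
SLOT5 starts after SLOT2 ends — done with SLOT2.
SLOT3 starts before SLOT5 ends → SLOT5 and SLOT3 overlap.
SLOT4 starts before SLOT5 ends → SLOT5 and SLOT4 overlap.
SLOT6 starts after SLOT5 ends — done with SLOT5.
SLOT4 starts before SLOT3 ends → SLOT3 and SLOT4 overlap.
SLOT6 starts after SLOT3 ends — done with SLOT3.
SLOT6 starts after SLOT4 ends — done with SLOT4.
SLOT7 starts before SLOT6 ends → SLOT6 and SLOT7 overlap.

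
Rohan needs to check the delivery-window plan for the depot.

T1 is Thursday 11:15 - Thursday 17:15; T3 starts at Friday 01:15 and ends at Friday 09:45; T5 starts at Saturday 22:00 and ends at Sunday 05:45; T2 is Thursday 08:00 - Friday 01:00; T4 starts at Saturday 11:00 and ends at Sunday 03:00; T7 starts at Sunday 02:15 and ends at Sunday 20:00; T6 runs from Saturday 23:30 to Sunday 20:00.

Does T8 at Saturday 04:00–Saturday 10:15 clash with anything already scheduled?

No — it doesn't clash with anything

T2: ends Friday 01:00 at or before T8 starts Saturday 04:00 → clear.
T1: ends Thursday 17:15 at or before T8 starts Saturday 04:00 → clear.
T3: ends Friday 09:45 at or before T8 starts Saturday 04:00 → clear.
T4: starts Saturday 11:00 at or after T8 ends Saturday 10:15 → clear.
T5: starts Saturday 22:00 at or after T8 ends Saturday 10:15 → clear.
T6: starts Saturday 23:30 at or after T8 ends Saturday 10:15 → clear.
T7: starts Sunday 02:15 at or after T8 ends Saturday 10:15 → clear.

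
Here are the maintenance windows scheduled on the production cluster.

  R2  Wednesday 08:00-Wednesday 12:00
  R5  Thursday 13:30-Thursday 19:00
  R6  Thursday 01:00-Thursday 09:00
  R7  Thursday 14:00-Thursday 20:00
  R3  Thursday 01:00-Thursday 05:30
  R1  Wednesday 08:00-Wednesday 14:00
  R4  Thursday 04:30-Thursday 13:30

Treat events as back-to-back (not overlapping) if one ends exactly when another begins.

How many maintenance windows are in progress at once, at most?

Sweep the timeline, counting +1 at each start and −1 at each end (ends before starts at a tie):
Wednesday 08:00 start R1 → 1
Wednesday 08:00 start R2 → 2
Wednesday 12:00 end R2 → 1
Wednesday 14:00 end R1 → 0
Thursday 01:00 start R3 → 1
Thursday 01:00 start R6 → 2
Thursday 04:30 start R4 → 3
Thursday 05:30 end R3 → 2
Thursday 09:00 end R6 → 1
Thursday 13:30 end R4 → 0
Thursday 13:30 start R5 → 1
Thursday 14:00 start R7 → 2
Thursday 19:00 end R5 → 1
Thursday 20:00 end R7 → 0
Peak is 3, at Thursday 04:30 (R3, R4, R6).

3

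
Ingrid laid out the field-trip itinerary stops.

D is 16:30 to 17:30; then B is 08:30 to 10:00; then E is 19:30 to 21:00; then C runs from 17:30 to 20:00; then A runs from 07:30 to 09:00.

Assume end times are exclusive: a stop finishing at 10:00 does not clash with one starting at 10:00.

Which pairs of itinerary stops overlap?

Check each pair: they overlap iff neither finishes before the other starts.
Sorted by start: A, B, D, C, E.
B starts before A ends → A and B overlap.
D starts after A ends, so nothing later overlaps A either.
D starts after B ends, so nothing later overlaps B either.
C starts exactly when D ends (back-to-back, no overlap), so nothing later overlaps D either.
E starts before C ends → C and E overlap.

A & B, C & E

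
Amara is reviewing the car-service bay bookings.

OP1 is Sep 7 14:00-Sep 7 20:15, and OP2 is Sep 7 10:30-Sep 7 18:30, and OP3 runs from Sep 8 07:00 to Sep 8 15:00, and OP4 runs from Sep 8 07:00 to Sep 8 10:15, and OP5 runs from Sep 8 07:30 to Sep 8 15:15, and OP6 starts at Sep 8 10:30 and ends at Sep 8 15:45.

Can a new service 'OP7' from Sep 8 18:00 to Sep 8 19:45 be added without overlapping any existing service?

OP2: ends Sep 7 18:30 at or before OP7 starts Sep 8 18:00 → clear.
OP1: ends Sep 7 20:15 at or before OP7 starts Sep 8 18:00 → clear.
OP3: ends Sep 8 15:00 at or before OP7 starts Sep 8 18:00 → clear.
OP4: ends Sep 8 10:15 at or before OP7 starts Sep 8 18:00 → clear.
OP5: ends Sep 8 15:15 at or before OP7 starts Sep 8 18:00 → clear.
OP6: ends Sep 8 15:45 at or before OP7 starts Sep 8 18:00 → clear.

Yes — the slot is free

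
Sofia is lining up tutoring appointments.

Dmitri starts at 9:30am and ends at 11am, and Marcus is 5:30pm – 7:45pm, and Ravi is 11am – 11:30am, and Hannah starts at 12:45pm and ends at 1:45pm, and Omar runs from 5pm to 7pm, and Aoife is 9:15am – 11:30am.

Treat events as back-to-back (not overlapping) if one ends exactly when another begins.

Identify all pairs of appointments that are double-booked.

Sorted by start: Aoife, Dmitri, Ravi, Hannah, Omar, Marcus.
Dmitri starts before Aoife ends → Aoife and Dmitri overlap.
Ravi starts before Aoife ends → Aoife and Ravi overlap.
Hannah starts after Aoife ends; Aoife is clear from here.
Ravi starts exactly when Dmitri ends (back-to-back, no overlap); Dmitri is clear from here.
Hannah starts after Ravi ends; Ravi is clear from here.
Omar starts after Hannah ends; Hannah is clear from here.
Marcus starts before Omar ends → Omar and Marcus overlap.

Aoife & Dmitri, Aoife & Ravi, Marcus & Omar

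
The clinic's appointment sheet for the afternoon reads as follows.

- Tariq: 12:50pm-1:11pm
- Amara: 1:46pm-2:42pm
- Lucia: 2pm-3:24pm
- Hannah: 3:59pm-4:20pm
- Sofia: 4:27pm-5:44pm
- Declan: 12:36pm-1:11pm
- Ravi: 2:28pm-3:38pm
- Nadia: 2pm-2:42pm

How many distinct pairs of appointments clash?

7

Sorted by start: Declan, Tariq, Amara, Lucia, Nadia, Ravi, Hannah, Sofia.
Tariq starts before Declan ends → Declan and Tariq overlap.
Amara starts after Declan ends, so nothing later overlaps Declan either.
Amara starts after Tariq ends, so nothing later overlaps Tariq either.
Lucia starts before Amara ends → Amara and Lucia overlap.
Nadia starts before Amara ends → Amara and Nadia overlap.
Ravi starts before Amara ends → Amara and Ravi overlap.
Hannah starts after Amara ends, so nothing later overlaps Amara either.
Nadia starts before Lucia ends → Lucia and Nadia overlap.
Ravi starts before Lucia ends → Lucia and Ravi overlap.
Hannah starts after Lucia ends, so nothing later overlaps Lucia either.
Ravi starts before Nadia ends → Nadia and Ravi overlap.
Hannah starts after Nadia ends, so nothing later overlaps Nadia either.
Hannah starts after Ravi ends, so nothing later overlaps Ravi either.
Sofia starts after Hannah ends.
Overlapping pairs: Amara & Lucia, Amara & Nadia, Amara & Ravi, Declan & Tariq, Lucia & Nadia, Lucia & Ravi, Nadia & Ravi — 7 in total.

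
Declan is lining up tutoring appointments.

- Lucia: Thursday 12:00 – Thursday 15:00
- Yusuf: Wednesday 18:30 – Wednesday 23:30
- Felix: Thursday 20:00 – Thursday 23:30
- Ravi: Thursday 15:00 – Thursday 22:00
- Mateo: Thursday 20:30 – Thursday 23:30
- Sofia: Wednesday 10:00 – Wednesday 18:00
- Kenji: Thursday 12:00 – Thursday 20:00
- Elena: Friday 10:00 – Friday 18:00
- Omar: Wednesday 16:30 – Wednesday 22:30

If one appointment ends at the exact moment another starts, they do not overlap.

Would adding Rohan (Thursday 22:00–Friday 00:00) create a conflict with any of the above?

Sofia: ends Wednesday 18:00 at or before Rohan starts Thursday 22:00 → clear.
Omar: ends Wednesday 22:30 at or before Rohan starts Thursday 22:00 → clear.
Yusuf: ends Wednesday 23:30 at or before Rohan starts Thursday 22:00 → clear.
Kenji: ends Thursday 20:00 at or before Rohan starts Thursday 22:00 → clear.
Lucia: ends Thursday 15:00 at or before Rohan starts Thursday 22:00 → clear.
Ravi: ends Thursday 22:00 at or before Rohan starts Thursday 22:00 → clear.
Felix: starts Thursday 20:00 before Rohan ends Friday 00:00, and ends Thursday 23:30 after Rohan starts Thursday 22:00 → overlap.
Mateo: starts Thursday 20:30 before Rohan ends Friday 00:00, and ends Thursday 23:30 after Rohan starts Thursday 22:00 → overlap.
Elena: starts Friday 10:00 at or after Rohan ends Friday 00:00 → clear.
Rohan overlaps Felix, Mateo.

Yes — it overlaps Felix, Mateo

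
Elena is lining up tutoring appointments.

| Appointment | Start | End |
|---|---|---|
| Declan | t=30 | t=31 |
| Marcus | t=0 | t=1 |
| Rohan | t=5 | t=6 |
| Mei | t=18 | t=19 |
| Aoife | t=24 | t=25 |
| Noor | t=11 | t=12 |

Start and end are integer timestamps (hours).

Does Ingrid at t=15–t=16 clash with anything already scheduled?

No — it doesn't clash with anything

Marcus: ends t=1 at or before Ingrid starts t=15 → clear.
Rohan: ends t=6 at or before Ingrid starts t=15 → clear.
Noor: ends t=12 at or before Ingrid starts t=15 → clear.
Mei: starts t=18 at or after Ingrid ends t=16 → clear.
Aoife: starts t=24 at or after Ingrid ends t=16 → clear.
Declan: starts t=30 at or after Ingrid ends t=16 → clear.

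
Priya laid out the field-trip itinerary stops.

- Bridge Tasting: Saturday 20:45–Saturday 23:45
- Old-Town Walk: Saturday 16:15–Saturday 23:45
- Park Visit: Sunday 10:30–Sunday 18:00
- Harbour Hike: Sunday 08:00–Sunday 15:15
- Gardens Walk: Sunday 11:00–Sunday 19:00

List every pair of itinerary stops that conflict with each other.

Sorted by start: Old-Town Walk, Bridge Tasting, Harbour Hike, Park Visit, Gardens Walk.
Bridge Tasting starts before Old-Town Walk ends → Old-Town Walk and Bridge Tasting overlap.
Harbour Hike starts after Old-Town Walk ends — done with Old-Town Walk.
Harbour Hike starts after Bridge Tasting ends — done with Bridge Tasting.
Park Visit starts before Harbour Hike ends → Harbour Hike and Park Visit overlap.
Gardens Walk starts before Harbour Hike ends → Harbour Hike and Gardens Walk overlap.
Gardens Walk starts before Park Visit ends → Park Visit and Gardens Walk overlap.

Bridge Tasting & Old-Town Walk, Gardens Walk & Harbour Hike, Gardens Walk & Park Visit, Harbour Hike & Park Visit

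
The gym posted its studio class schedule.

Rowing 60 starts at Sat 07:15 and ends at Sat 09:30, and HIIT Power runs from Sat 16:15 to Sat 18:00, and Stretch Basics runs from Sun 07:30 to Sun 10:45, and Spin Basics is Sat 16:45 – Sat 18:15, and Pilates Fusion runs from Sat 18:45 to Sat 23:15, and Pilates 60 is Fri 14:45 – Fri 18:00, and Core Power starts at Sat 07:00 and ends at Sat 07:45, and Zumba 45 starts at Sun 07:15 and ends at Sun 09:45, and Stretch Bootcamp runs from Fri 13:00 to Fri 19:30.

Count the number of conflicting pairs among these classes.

4

Two intervals overlap when each starts before the other ends.
Sorted by start: Stretch Bootcamp, Pilates 60, Core Power, Rowing 60, HIIT Power, Spin Basics, Pilates Fusion, Zumba 45, Stretch Basics.
Pilates 60 starts before Stretch Bootcamp ends → Stretch Bootcamp and Pilates 60 overlap.
Core Power starts after Stretch Bootcamp ends; Stretch Bootcamp is clear from here.
Core Power starts after Pilates 60 ends; Pilates 60 is clear from here.
Rowing 60 starts before Core Power ends → Core Power and Rowing 60 overlap.
HIIT Power starts after Core Power ends; Core Power is clear from here.
HIIT Power starts after Rowing 60 ends; Rowing 60 is clear from here.
Spin Basics starts before HIIT Power ends → HIIT Power and Spin Basics overlap.
Pilates Fusion starts after HIIT Power ends; HIIT Power is clear from here.
Pilates Fusion starts after Spin Basics ends; Spin Basics is clear from here.
Zumba 45 starts after Pilates Fusion ends; Pilates Fusion is clear from here.
Stretch Basics starts before Zumba 45 ends → Zumba 45 and Stretch Basics overlap.
Overlapping pairs: Core Power & Rowing 60, HIIT Power & Spin Basics, Pilates 60 & Stretch Bootcamp, Stretch Basics & Zumba 45 — 4 in total.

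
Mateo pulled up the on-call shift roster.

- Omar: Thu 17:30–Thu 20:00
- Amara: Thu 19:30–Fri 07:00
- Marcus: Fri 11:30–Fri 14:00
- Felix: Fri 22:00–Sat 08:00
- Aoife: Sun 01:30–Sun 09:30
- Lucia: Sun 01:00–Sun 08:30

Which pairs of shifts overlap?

Two intervals overlap when each starts before the other ends.
Sorted by start: Omar, Amara, Marcus, Felix, Lucia, Aoife.
Amara starts before Omar ends → Omar and Amara overlap.
Marcus starts after Omar ends; Omar is clear from here.
Marcus starts after Amara ends; Amara is clear from here.
Felix starts after Marcus ends; Marcus is clear from here.
Lucia starts after Felix ends; Felix is clear from here.
Aoife starts before Lucia ends → Lucia and Aoife overlap.

Amara & Omar, Aoife & Lucia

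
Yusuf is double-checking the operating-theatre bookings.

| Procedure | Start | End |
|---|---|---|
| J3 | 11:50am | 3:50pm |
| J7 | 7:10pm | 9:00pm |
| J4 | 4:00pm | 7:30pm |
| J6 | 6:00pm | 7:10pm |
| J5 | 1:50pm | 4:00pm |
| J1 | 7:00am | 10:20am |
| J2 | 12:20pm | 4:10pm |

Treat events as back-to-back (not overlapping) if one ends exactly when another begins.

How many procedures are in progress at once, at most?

Sweep the timeline, counting +1 at each start and −1 at each end (ends before starts at a tie):
7:00am start J1 → 1
10:20am end J1 → 0
11:50am start J3 → 1
12:20pm start J2 → 2
1:50pm start J5 → 3
3:50pm end J3 → 2
4:00pm end J5 → 1
4:00pm start J4 → 2
4:10pm end J2 → 1
6:00pm start J6 → 2
7:10pm end J6 → 1
7:10pm start J7 → 2
7:30pm end J4 → 1
9:00pm end J7 → 0
Peak is 3, at 1:50pm (J2, J3, J5).

3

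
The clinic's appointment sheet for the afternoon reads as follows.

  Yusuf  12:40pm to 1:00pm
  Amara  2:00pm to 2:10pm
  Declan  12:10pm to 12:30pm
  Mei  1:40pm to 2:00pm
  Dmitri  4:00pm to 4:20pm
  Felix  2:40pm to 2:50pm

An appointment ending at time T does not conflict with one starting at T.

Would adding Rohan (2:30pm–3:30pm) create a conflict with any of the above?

Yes — it overlaps Felix

Declan: ends 12:30pm at or before Rohan starts 2:30pm → clear.
Yusuf: ends 1:00pm at or before Rohan starts 2:30pm → clear.
Mei: ends 2:00pm at or before Rohan starts 2:30pm → clear.
Amara: ends 2:10pm at or before Rohan starts 2:30pm → clear.
Felix: starts 2:40pm before Rohan ends 3:30pm, and ends 2:50pm after Rohan starts 2:30pm → overlap.
Dmitri: starts 4:00pm at or after Rohan ends 3:30pm → clear.
Rohan overlaps Felix.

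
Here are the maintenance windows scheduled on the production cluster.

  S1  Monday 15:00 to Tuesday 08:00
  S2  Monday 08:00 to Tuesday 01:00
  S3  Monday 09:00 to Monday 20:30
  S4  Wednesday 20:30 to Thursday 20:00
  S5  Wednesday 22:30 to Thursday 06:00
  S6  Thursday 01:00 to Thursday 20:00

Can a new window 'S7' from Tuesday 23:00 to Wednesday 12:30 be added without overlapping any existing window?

Yes — the slot is free

S2: ends Tuesday 01:00 at or before S7 starts Tuesday 23:00 → clear.
S3: ends Monday 20:30 at or before S7 starts Tuesday 23:00 → clear.
S1: ends Tuesday 08:00 at or before S7 starts Tuesday 23:00 → clear.
S4: starts Wednesday 20:30 at or after S7 ends Wednesday 12:30 → clear.
S5: starts Wednesday 22:30 at or after S7 ends Wednesday 12:30 → clear.
S6: starts Thursday 01:00 at or after S7 ends Wednesday 12:30 → clear.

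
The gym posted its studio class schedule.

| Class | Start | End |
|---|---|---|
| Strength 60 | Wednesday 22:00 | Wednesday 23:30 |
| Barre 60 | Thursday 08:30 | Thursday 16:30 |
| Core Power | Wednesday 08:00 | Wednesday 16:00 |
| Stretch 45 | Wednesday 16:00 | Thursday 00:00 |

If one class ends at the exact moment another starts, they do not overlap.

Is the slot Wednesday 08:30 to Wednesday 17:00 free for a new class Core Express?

Core Power: starts Wednesday 08:00 before Core Express ends Wednesday 17:00, and ends Wednesday 16:00 after Core Express starts Wednesday 08:30 → overlap.
Stretch 45: starts Wednesday 16:00 before Core Express ends Wednesday 17:00, and ends Thursday 00:00 after Core Express starts Wednesday 08:30 → overlap.
Strength 60: starts Wednesday 22:00 at or after Core Express ends Wednesday 17:00 → clear.
Barre 60: starts Thursday 08:30 at or after Core Express ends Wednesday 17:00 → clear.
Core Express overlaps Core Power, Stretch 45.

No — it overlaps Core Power, Stretch 45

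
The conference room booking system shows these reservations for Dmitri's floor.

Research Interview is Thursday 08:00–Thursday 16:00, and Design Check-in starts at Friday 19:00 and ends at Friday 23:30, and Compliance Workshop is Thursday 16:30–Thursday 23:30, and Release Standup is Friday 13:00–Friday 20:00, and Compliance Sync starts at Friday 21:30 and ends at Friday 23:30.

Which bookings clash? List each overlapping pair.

Sorted by start: Research Interview, Compliance Workshop, Release Standup, Design Check-in, Compliance Sync.
Compliance Workshop starts after Research Interview ends — done with Research Interview.
Release Standup starts after Compliance Workshop ends — done with Compliance Workshop.
Design Check-in starts before Release Standup ends → Release Standup and Design Check-in overlap.
Compliance Sync starts after Release Standup ends.
Compliance Sync starts before Design Check-in ends → Design Check-in and Compliance Sync overlap.

Compliance Sync & Design Check-in, Design Check-in & Release Standup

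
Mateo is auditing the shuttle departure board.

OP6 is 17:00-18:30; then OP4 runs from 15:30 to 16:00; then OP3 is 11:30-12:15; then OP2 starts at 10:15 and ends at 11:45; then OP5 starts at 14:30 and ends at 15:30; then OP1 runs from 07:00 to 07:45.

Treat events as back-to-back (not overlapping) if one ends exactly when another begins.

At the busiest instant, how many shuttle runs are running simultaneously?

2

Sort all start/end points and keep a running count:
07:00 start OP1 → 1
07:45 end OP1 → 0
10:15 start OP2 → 1
11:30 start OP3 → 2
11:45 end OP2 → 1
12:15 end OP3 → 0
14:30 start OP5 → 1
15:30 end OP5 → 0
15:30 start OP4 → 1
16:00 end OP4 → 0
17:00 start OP6 → 1
18:30 end OP6 → 0
Peak is 2, at 11:30 (OP2, OP3).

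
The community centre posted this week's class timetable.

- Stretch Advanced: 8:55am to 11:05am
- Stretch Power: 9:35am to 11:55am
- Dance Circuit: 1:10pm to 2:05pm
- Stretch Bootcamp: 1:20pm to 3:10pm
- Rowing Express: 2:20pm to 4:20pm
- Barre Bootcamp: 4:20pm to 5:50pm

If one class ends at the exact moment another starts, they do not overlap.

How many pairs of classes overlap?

3

Two intervals overlap when each starts before the other ends.
Sorted by start: Stretch Advanced, Stretch Power, Dance Circuit, Stretch Bootcamp, Rowing Express, Barre Bootcamp.
Stretch Power starts before Stretch Advanced ends → Stretch Advanced and Stretch Power overlap.
Dance Circuit starts after Stretch Advanced ends, so nothing later overlaps Stretch Advanced either.
Dance Circuit starts after Stretch Power ends, so nothing later overlaps Stretch Power either.
Stretch Bootcamp starts before Dance Circuit ends → Dance Circuit and Stretch Bootcamp overlap.
Rowing Express starts after Dance Circuit ends, so nothing later overlaps Dance Circuit either.
Rowing Express starts before Stretch Bootcamp ends → Stretch Bootcamp and Rowing Express overlap.
Barre Bootcamp starts after Stretch Bootcamp ends.
Barre Bootcamp starts exactly when Rowing Express ends (back-to-back, no overlap).
Overlapping pairs: Dance Circuit & Stretch Bootcamp, Rowing Express & Stretch Bootcamp, Stretch Advanced & Stretch Power — 3 in total.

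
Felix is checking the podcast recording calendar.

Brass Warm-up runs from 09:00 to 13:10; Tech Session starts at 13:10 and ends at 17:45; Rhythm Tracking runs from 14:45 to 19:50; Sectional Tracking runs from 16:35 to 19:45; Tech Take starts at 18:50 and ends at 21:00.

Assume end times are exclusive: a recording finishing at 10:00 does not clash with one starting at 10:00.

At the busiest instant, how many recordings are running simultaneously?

3

Sort all start/end points and keep a running count:
09:00 start Brass Warm-up → 1
13:10 end Brass Warm-up → 0
13:10 start Tech Session → 1
14:45 start Rhythm Tracking → 2
16:35 start Sectional Tracking → 3
17:45 end Tech Session → 2
18:50 start Tech Take → 3
19:45 end Sectional Tracking → 2
19:50 end Rhythm Tracking → 1
21:00 end Tech Take → 0
Peak is 3, at 16:35 (Rhythm Tracking, Sectional Tracking, Tech Session).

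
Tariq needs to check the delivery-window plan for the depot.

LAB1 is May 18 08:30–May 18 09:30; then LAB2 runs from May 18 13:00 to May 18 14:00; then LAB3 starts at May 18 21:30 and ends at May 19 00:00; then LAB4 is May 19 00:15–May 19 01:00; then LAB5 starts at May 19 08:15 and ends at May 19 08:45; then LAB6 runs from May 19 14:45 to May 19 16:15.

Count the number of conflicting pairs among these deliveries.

Check each pair: they overlap iff neither finishes before the other starts.
Sorted by start: LAB1, LAB2, LAB3, LAB4, LAB5, LAB6.
LAB2 starts after LAB1 ends, so LAB1 has no further overlaps.
LAB3 starts after LAB2 ends, so LAB2 has no further overlaps.
LAB4 starts after LAB3 ends, so LAB3 has no further overlaps.
LAB5 starts after LAB4 ends, so LAB4 has no further overlaps.
LAB6 starts after LAB5 ends.
No pair overlaps.

0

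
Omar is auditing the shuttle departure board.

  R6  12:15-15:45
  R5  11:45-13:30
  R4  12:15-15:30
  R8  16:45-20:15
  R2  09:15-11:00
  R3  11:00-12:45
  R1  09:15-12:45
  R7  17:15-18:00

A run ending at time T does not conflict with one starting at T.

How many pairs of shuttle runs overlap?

12

Sorted by start: R1, R2, R3, R5, R4, R6, R8, R7.
R2 starts before R1 ends → R1 and R2 overlap.
R3 starts before R1 ends → R1 and R3 overlap.
R5 starts before R1 ends → R1 and R5 overlap.
R4 starts before R1 ends → R1 and R4 overlap.
R6 starts before R1 ends → R1 and R6 overlap.
R8 starts after R1 ends — done with R1.
R3 starts exactly when R2 ends (back-to-back, no overlap) — done with R2.
R5 starts before R3 ends → R3 and R5 overlap.
R4 starts before R3 ends → R3 and R4 overlap.
R6 starts before R3 ends → R3 and R6 overlap.
R8 starts after R3 ends — done with R3.
R4 starts before R5 ends → R5 and R4 overlap.
R6 starts before R5 ends → R5 and R6 overlap.
R8 starts after R5 ends — done with R5.
R6 starts before R4 ends → R4 and R6 overlap.
R8 starts after R4 ends — done with R4.
R8 starts after R6 ends — done with R6.
R7 starts before R8 ends → R8 and R7 overlap.
Overlapping pairs: R1 & R2, R1 & R3, R1 & R4, R1 & R5, R1 & R6, R3 & R4, R3 & R5, R3 & R6, R4 & R5, R4 & R6, R5 & R6, R7 & R8 — 12 in total.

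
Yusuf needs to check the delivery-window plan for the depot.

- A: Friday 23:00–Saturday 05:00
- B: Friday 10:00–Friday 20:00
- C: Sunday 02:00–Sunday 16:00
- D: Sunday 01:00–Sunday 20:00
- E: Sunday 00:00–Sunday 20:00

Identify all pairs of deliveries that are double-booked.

Sorted by start: B, A, E, D, C.
A starts after B ends, so nothing later overlaps B either.
E starts after A ends, so nothing later overlaps A either.
D starts before E ends → E and D overlap.
C starts before E ends → E and C overlap.
C starts before D ends → D and C overlap.

C & D, C & E, D & E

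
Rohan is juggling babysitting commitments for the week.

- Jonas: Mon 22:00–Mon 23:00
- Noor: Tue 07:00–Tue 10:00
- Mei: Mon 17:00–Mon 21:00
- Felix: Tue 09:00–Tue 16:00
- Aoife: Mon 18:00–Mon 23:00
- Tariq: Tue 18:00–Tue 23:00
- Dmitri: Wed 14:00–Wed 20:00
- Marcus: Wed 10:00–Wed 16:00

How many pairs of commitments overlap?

4

Sorted by start: Mei, Aoife, Jonas, Noor, Felix, Tariq, Marcus, Dmitri.
Aoife starts before Mei ends → Mei and Aoife overlap.
Jonas starts after Mei ends — done with Mei.
Jonas starts before Aoife ends → Aoife and Jonas overlap.
Noor starts after Aoife ends — done with Aoife.
Noor starts after Jonas ends — done with Jonas.
Felix starts before Noor ends → Noor and Felix overlap.
Tariq starts after Noor ends — done with Noor.
Tariq starts after Felix ends — done with Felix.
Marcus starts after Tariq ends — done with Tariq.
Dmitri starts before Marcus ends → Marcus and Dmitri overlap.
Overlapping pairs: Aoife & Jonas, Aoife & Mei, Dmitri & Marcus, Felix & Noor — 4 in total.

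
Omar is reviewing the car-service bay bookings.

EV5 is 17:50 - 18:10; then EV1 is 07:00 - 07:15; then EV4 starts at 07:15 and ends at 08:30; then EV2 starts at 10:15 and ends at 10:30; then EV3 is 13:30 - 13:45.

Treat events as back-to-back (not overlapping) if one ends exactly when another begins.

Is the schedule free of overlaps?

Two intervals overlap when each starts before the other ends.
Sorted by start: EV1, EV4, EV2, EV3, EV5.
EV4 starts exactly when EV1 ends (back-to-back, no overlap), so nothing later overlaps EV1 either.
EV2 starts after EV4 ends, so nothing later overlaps EV4 either.
EV3 starts after EV2 ends, so nothing later overlaps EV2 either.
EV5 starts after EV3 ends.
Every pair is clear; the schedule has no overlaps.

Yes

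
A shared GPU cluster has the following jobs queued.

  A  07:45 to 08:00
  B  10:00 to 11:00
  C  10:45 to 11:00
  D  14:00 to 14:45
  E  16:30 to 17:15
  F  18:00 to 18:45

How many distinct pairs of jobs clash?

1

Check each pair: they overlap iff neither finishes before the other starts.
Sorted by start: A, B, C, D, E, F.
B starts after A ends, so nothing later overlaps A either.
C starts before B ends → B and C overlap.
D starts after B ends, so nothing later overlaps B either.
D starts after C ends, so nothing later overlaps C either.
E starts after D ends, so nothing later overlaps D either.
F starts after E ends.
Overlapping pairs: B & C — 1 in total.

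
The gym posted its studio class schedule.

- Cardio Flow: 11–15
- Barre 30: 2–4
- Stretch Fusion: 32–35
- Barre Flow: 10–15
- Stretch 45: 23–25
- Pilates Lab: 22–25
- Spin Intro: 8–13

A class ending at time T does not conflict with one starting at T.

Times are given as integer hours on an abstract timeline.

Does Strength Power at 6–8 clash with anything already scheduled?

Barre 30: ends 4 at or before Strength Power starts 6 → clear.
Spin Intro: starts 8 at or after Strength Power ends 8 → clear.
Barre Flow: starts 10 at or after Strength Power ends 8 → clear.
Cardio Flow: starts 11 at or after Strength Power ends 8 → clear.
Pilates Lab: starts 22 at or after Strength Power ends 8 → clear.
Stretch 45: starts 23 at or after Strength Power ends 8 → clear.
Stretch Fusion: starts 32 at or after Strength Power ends 8 → clear.

No — it doesn't clash with anything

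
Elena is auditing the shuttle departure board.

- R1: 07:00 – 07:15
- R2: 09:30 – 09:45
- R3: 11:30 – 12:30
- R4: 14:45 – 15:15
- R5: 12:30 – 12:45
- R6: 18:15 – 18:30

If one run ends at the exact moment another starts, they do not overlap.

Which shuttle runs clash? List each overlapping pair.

none

Sorted by start: R1, R2, R3, R5, R4, R6.
R2 starts after R1 ends; R1 is clear from here.
R3 starts after R2 ends; R2 is clear from here.
R5 starts exactly when R3 ends (back-to-back, no overlap); R3 is clear from here.
R4 starts after R5 ends; R5 is clear from here.
R6 starts after R4 ends.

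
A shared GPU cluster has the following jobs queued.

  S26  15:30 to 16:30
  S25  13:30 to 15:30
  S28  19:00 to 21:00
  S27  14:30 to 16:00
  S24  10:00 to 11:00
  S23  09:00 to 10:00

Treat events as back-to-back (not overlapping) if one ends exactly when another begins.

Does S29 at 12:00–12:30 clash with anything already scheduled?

No — it doesn't clash with anything

S23: ends 10:00 at or before S29 starts 12:00 → clear.
S24: ends 11:00 at or before S29 starts 12:00 → clear.
S25: starts 13:30 at or after S29 ends 12:30 → clear.
S27: starts 14:30 at or after S29 ends 12:30 → clear.
S26: starts 15:30 at or after S29 ends 12:30 → clear.
S28: starts 19:00 at or after S29 ends 12:30 → clear.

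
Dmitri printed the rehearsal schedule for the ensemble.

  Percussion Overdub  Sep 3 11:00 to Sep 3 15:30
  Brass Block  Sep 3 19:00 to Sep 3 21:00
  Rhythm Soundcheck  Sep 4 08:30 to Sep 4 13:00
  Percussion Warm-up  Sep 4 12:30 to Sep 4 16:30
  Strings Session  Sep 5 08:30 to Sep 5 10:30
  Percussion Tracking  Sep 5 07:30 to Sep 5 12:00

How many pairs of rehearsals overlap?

2

Sorted by start: Percussion Overdub, Brass Block, Rhythm Soundcheck, Percussion Warm-up, Percussion Tracking, Strings Session.
Brass Block starts after Percussion Overdub ends — done with Percussion Overdub.
Rhythm Soundcheck starts after Brass Block ends — done with Brass Block.
Percussion Warm-up starts before Rhythm Soundcheck ends → Rhythm Soundcheck and Percussion Warm-up overlap.
Percussion Tracking starts after Rhythm Soundcheck ends — done with Rhythm Soundcheck.
Percussion Tracking starts after Percussion Warm-up ends — done with Percussion Warm-up.
Strings Session starts before Percussion Tracking ends → Percussion Tracking and Strings Session overlap.
Overlapping pairs: Percussion Tracking & Strings Session, Percussion Warm-up & Rhythm Soundcheck — 2 in total.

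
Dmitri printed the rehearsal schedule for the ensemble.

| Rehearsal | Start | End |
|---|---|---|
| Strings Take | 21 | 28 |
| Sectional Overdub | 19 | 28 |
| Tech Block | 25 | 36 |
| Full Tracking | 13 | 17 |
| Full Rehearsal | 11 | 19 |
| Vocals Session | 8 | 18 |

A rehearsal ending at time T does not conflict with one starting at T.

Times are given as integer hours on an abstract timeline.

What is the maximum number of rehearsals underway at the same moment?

3

Sort all start/end points and keep a running count:
8 start Vocals Session → 1
11 start Full Rehearsal → 2
13 start Full Tracking → 3
17 end Full Tracking → 2
18 end Vocals Session → 1
19 end Full Rehearsal → 0
19 start Sectional Overdub → 1
21 start Strings Take → 2
25 start Tech Block → 3
28 end Sectional Overdub → 2
28 end Strings Take → 1
36 end Tech Block → 0
Peak is 3, at 13 (Full Rehearsal, Full Tracking, Vocals Session).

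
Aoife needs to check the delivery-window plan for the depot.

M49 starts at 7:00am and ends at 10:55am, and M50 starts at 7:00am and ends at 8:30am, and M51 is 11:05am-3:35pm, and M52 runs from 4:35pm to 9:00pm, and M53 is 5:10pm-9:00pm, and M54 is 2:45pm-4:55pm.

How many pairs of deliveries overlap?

4

Check each pair: they overlap iff neither finishes before the other starts.
Sorted by start: M49, M50, M51, M54, M52, M53.
M50 starts before M49 ends → M49 and M50 overlap.
M51 starts after M49 ends, so M49 has no further overlaps.
M51 starts after M50 ends, so M50 has no further overlaps.
M54 starts before M51 ends → M51 and M54 overlap.
M52 starts after M51 ends, so M51 has no further overlaps.
M52 starts before M54 ends → M54 and M52 overlap.
M53 starts after M54 ends.
M53 starts before M52 ends → M52 and M53 overlap.
Overlapping pairs: M49 & M50, M51 & M54, M52 & M53, M52 & M54 — 4 in total.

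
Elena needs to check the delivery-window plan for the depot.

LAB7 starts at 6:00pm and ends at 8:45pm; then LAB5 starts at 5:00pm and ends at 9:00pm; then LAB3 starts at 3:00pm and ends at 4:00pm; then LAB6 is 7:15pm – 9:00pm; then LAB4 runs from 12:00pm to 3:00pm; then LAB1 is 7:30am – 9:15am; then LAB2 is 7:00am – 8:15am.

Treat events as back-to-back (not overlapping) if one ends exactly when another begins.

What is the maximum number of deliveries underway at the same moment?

3

Sort all start/end points and keep a running count:
7:00am start LAB2 → 1
7:30am start LAB1 → 2
8:15am end LAB2 → 1
9:15am end LAB1 → 0
12:00pm start LAB4 → 1
3:00pm end LAB4 → 0
3:00pm start LAB3 → 1
4:00pm end LAB3 → 0
5:00pm start LAB5 → 1
6:00pm start LAB7 → 2
7:15pm start LAB6 → 3
8:45pm end LAB7 → 2
9:00pm end LAB5 → 1
9:00pm end LAB6 → 0
Peak is 3, at 7:15pm (LAB5, LAB6, LAB7).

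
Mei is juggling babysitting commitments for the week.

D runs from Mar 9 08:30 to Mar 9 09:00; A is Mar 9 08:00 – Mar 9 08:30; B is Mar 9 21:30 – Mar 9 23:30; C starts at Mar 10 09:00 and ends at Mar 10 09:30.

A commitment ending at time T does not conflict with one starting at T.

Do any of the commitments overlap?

No

Sorted by start: A, D, B, C.
D starts exactly when A ends (back-to-back, no overlap); A is clear from here.
B starts after D ends; D is clear from here.
C starts after B ends.
Every pair is clear; the schedule has no overlaps.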